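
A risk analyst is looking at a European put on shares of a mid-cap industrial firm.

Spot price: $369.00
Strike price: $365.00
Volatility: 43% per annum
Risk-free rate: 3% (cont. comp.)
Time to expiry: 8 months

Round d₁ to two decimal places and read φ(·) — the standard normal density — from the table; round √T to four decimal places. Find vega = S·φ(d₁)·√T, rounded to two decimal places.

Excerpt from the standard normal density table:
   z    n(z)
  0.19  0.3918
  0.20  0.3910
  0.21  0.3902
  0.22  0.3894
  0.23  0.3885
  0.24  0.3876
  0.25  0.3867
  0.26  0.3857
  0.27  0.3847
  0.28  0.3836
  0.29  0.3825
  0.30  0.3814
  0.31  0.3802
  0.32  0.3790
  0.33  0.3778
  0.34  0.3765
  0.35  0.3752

σ√T = 0.43 × 0.8165 = 0.3511
d₁ = [ln(369/365) + (0.03 + 0.43²/2)·0.6667] / 0.3511 = [0.0109 + 0.0816] / 0.3511 = 0.2636 → 0.26
√T = √0.6667 = 0.8165
φ(d₁) = φ(0.26) = 0.3857
vega = S·φ(d₁)·√T = 369·0.3857·0.8165 = 116.2070

116.21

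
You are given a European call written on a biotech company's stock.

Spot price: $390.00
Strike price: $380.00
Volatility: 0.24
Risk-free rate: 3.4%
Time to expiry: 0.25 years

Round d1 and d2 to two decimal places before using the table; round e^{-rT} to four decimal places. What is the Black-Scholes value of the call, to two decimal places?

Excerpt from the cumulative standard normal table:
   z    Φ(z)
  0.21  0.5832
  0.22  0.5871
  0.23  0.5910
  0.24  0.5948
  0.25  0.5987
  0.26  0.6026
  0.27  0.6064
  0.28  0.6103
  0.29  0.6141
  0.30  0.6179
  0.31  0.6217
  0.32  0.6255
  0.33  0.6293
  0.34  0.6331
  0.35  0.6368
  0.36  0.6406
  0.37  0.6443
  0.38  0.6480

$25.68

σ√T = 0.24 × 0.5000 = 0.1200
d₁ = [ln(390/380) + (0.034 + 0.24²/2)·0.25] / 0.1200 = [0.0260 + 0.0157] / 0.1200 = 0.3473 → 0.35
d₂ = d₁ − σ√T = 0.3473 − 0.1200 = 0.2273 → 0.23
e^(−rT) = e^(−0.034·0.25) = 0.9915
N(d₁) = N(0.35) = 0.6368;  N(d₂) = N(0.23) = 0.5910
C = 390·0.6368 − 380·0.9915·0.5910 = 248.3520 − 222.6711 = 25.6809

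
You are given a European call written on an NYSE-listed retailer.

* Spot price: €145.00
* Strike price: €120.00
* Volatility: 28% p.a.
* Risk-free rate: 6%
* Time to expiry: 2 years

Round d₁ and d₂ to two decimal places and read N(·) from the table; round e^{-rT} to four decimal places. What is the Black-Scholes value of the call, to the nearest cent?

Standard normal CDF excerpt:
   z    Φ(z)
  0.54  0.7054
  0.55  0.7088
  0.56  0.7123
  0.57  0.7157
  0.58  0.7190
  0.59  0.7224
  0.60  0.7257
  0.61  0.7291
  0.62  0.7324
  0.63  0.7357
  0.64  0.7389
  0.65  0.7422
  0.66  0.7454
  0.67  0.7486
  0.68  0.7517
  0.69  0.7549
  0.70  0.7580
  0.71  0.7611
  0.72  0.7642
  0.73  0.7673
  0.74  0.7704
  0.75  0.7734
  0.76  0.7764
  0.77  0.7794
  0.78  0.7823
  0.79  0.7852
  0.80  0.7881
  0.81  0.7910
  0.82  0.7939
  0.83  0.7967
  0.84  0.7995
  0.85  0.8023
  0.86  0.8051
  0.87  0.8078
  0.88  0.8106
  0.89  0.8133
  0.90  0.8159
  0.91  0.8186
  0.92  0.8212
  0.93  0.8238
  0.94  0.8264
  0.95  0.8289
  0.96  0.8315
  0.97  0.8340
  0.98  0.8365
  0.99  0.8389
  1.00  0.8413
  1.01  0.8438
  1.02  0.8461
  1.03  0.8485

€44.77

σ√T = 0.28 × 1.4142 = 0.3960
d₁ = [ln(145/120) + (0.06 + 0.28²/2)·2] / 0.3960 = [0.1892 + 0.1984] / 0.3960 = 0.9789 which rounds to 0.98
d₂ = d₁ − σ√T = 0.9789 − 0.3960 = 0.5830 which rounds to 0.58
exp(−rT) = exp(−0.06·2) = 0.8869
N(d₁) = N(0.98) = 0.8365;  N(d₂) = N(0.58) = 0.7190
C = 145·0.8365 − 120·0.8869·0.7190 = 121.2925 − 76.5217 = 44.7708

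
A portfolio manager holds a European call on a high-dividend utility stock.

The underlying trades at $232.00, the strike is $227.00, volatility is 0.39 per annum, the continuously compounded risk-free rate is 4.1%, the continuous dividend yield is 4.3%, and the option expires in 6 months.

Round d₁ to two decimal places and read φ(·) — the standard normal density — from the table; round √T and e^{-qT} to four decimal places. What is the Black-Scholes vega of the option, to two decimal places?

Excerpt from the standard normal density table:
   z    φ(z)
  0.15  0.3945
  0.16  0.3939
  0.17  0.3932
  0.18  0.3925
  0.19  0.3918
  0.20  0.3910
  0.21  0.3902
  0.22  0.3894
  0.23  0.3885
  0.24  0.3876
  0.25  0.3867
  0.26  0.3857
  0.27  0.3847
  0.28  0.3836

T = 0.5;  σ√T = 0.2758
d₁ = [ln(232/227) + (0.041 − 0.043 + 0.39²/2)·0.5] / 0.2758 = [0.0218 + 0.0370] / 0.2758 = 0.2133 ≈ 0.21
√T = √0.5 = 0.7071
φ(d₁) = φ(0.21) = 0.3902
e^(−qT) = e^(−0.043·0.5) = 0.9787
vega = S·e^(−qT)·φ(d₁)·√T = 232·0.9787·0.3902·0.7071 = 62.6478
(Call and put vega coincide under Black-Scholes.)

62.65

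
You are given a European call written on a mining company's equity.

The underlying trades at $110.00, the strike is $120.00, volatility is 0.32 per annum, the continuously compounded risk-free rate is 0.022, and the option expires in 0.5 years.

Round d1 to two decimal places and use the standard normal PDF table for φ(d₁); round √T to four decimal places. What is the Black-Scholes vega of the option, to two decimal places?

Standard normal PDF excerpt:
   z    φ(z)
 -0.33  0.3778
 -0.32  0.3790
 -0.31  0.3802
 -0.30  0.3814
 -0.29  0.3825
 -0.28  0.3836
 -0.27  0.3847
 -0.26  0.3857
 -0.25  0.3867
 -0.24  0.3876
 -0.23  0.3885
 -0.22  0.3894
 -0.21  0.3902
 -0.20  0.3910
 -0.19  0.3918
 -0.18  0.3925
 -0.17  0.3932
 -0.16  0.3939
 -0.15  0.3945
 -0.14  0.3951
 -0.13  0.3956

30.29

T = 0.5;  σ√T = 0.2263
d₁ = [ln(110/120) + (0.022 + 0.32²/2)·0.5] / 0.2263 = [-0.0870 + 0.0366] / 0.2263 = -0.2228 ⇒ -0.22
√T = √0.5 = 0.7071
φ(d₁) = φ(-0.22) = 0.3894
vega = S·φ(d₁)·√T = 110·0.3894·0.7071 = 30.2879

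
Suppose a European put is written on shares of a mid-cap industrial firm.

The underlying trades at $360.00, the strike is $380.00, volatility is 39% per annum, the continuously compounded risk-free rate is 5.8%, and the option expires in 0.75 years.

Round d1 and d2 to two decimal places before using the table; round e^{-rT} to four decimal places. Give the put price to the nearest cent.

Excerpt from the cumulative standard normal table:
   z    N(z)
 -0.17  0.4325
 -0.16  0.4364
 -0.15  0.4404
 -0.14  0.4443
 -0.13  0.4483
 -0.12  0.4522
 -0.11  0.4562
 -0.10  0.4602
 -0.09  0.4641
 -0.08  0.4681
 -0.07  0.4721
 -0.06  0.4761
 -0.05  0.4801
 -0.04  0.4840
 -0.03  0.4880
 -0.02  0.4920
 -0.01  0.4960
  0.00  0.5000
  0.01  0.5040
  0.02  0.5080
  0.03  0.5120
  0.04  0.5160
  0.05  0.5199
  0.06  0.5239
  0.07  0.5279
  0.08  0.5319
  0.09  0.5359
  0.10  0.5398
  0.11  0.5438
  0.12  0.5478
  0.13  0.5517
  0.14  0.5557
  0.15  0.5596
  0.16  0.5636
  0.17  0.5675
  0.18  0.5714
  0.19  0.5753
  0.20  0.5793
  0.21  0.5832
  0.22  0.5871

$50.81

σ√T = 0.39·√0.75 = 0.3377
ln(S/K) + (r + σ²/2)T = ln(360/380) + (0.058 + 0.39²/2)·0.75 = -0.0541 + 0.1005 = 0.0465
d₁ = 0.0465 / 0.3377 = 0.1376 which rounds to 0.14
d₂ = d₁ − σ√T = 0.1376 − 0.3377 = -0.2002 which rounds to -0.20
exp(−rT) = exp(−0.058·0.75) = 0.9574
N(−d₂) = N(0.20) = 0.5793;  N(−d₁) = N(-0.14) = 0.4443
P = 380·0.9574·0.5793 − 360·0.4443 = 210.7563 − 159.9480 = 50.8083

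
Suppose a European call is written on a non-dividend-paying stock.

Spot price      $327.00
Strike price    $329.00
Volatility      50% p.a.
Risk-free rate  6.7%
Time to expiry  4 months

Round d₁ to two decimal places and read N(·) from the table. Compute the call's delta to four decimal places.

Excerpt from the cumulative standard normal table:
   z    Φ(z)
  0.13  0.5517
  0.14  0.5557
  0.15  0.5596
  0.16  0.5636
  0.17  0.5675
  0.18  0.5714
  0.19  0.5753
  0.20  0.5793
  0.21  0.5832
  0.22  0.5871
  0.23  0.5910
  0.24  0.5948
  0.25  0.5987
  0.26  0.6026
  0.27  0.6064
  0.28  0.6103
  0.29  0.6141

σ√T = 0.5·√0.3333 = 0.2887
d₁ = [ln(327/329) + (0.067 + 0.5²/2)·0.3333] / 0.2887 = [-0.0061 + 0.0640] / 0.2887 = 0.2006 which rounds to 0.20
N(d₁) = N(0.20) = 0.5793
Δ_call = N(d₁) = 0.5793

0.5793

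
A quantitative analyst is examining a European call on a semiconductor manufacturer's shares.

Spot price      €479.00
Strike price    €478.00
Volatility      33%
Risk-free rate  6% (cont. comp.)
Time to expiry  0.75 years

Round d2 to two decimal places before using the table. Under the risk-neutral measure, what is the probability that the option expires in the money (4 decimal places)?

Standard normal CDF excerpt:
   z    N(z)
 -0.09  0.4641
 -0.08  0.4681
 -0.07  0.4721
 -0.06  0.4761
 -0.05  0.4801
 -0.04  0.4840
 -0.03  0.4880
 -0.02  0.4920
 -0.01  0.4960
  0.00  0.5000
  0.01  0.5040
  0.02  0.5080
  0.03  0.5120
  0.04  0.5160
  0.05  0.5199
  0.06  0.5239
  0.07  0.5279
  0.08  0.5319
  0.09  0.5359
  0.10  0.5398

0.5080

T = 0.75;  σ√T = 0.2858
d₁ = [ln(479/478) + (0.06 + ½·0.33²)·0.75] / (σ√T) = (0.0021 + 0.0858) / 0.2858 = 0.3077 which rounds to 0.31
d₂ = 0.3077 − 0.2858 = 0.0219 which rounds to 0.02
Risk-neutral Pr[S_T > K] = N(d₂) = N(0.02) = 0.5080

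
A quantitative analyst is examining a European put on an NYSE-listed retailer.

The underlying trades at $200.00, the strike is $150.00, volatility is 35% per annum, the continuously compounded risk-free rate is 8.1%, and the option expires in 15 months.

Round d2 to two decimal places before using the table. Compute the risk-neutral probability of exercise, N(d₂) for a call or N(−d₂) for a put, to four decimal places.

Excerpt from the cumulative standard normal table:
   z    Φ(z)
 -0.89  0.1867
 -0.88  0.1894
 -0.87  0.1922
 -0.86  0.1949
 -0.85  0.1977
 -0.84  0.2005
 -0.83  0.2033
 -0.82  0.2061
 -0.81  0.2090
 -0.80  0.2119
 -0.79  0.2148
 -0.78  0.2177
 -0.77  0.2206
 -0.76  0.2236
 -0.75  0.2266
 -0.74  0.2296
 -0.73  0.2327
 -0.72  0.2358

σ√T = 0.35 × 1.1180 = 0.3913
d₁ = [ln(200/150) + (0.081 + 0.35²/2)·1.25] / 0.3913 = [0.2877 + 0.1778] / 0.3913 = 1.1896 ≈ 1.19
d₂ = d₁ − σ√T = 1.1896 − 0.3913 = 0.7983 ≈ 0.80
Pr(exercise) under Q = N(−d₂) = N(-0.80) = 0.2119

0.2119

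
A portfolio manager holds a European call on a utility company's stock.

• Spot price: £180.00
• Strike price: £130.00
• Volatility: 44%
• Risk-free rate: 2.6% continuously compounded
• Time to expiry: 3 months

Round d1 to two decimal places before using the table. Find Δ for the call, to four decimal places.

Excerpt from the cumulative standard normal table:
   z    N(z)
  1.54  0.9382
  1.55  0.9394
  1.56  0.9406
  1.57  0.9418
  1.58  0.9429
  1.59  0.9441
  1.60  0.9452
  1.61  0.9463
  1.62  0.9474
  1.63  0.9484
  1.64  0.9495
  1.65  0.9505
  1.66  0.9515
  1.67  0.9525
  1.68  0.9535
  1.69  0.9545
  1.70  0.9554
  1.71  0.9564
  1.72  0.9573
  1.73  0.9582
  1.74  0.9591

σ√T = 0.44 × 0.5000 = 0.2200
ln(S/K) + (r + σ²/2)T = ln(180/130) + (0.026 + 0.44²/2)·0.25 = 0.3254 + 0.0307 = 0.3561
d₁ = 0.3561 / 0.2200 = 1.6187 → 1.62
N(d₁) = N(1.62) = 0.9474
Δ_call = N(d₁) = 0.9474

0.9474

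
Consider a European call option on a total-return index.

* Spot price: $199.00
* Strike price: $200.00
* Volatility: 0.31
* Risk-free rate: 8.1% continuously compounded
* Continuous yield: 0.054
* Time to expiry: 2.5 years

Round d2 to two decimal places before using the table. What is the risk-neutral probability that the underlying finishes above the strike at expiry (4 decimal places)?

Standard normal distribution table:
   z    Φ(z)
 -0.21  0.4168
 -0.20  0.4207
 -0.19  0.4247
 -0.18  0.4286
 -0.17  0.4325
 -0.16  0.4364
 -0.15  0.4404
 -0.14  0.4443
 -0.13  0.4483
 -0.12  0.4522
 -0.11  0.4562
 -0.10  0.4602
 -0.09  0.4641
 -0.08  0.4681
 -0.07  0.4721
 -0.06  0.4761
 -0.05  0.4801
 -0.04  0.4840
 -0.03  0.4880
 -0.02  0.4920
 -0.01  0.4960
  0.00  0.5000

0.4522

σ√T = 0.31·√2.5 = 0.4902
d₁ = [ln(199/200) + (0.081 − 0.054 + 0.31²/2)·2.5] / 0.4902 = [-0.0050 + 0.1876] / 0.4902 = 0.3726 which rounds to 0.37
d₂ = d₁ − σ√T = 0.3726 − 0.4902 = -0.1176 which rounds to -0.12
Risk-neutral Pr[S_T > K] = N(d₂) = N(-0.12) = 0.4522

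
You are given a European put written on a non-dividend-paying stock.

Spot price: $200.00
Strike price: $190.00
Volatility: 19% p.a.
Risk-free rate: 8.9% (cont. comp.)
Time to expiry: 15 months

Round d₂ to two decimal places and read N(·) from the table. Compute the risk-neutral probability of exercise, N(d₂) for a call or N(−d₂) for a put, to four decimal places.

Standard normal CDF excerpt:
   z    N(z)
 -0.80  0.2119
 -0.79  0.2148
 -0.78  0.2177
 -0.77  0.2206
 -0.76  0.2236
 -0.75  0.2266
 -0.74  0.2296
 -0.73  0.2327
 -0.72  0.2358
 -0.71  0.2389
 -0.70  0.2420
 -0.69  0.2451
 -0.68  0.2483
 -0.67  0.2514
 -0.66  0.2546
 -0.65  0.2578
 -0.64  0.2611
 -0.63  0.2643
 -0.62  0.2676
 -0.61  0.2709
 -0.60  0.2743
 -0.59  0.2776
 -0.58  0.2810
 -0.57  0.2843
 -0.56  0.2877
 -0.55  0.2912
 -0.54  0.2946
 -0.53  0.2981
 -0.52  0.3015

T = 1.25;  σ√T = 0.2124
d₁ = [ln(200/190) + (0.089 + 0.19²/2)·1.25] / 0.2124 = [0.0513 + 0.1338] / 0.2124 = 0.8714 ≈ 0.87
d₂ = d₁ − σ√T = 0.8714 − 0.2124 = 0.6590 ≈ 0.66
Pr(exercise) under Q = N(−d₂) = N(-0.66) = 0.2546

0.2546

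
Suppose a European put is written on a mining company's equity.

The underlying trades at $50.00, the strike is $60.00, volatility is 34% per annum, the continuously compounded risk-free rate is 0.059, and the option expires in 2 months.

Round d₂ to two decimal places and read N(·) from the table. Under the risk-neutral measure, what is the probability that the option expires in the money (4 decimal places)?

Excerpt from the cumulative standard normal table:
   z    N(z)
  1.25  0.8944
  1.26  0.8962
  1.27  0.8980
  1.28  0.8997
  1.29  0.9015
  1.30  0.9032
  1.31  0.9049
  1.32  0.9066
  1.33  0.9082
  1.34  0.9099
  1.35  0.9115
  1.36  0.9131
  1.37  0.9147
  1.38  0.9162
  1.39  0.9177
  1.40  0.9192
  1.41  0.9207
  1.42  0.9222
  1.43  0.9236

0.9049

σ√T = 0.34·√0.1667 = 0.1388
d₁ = [ln(50/60) + (0.059 + 0.34²/2)·0.1667] / 0.1388 = [-0.1823 + 0.0195] / 0.1388 = -1.1733 ⇒ -1.17
d₂ = d₁ − σ√T = -1.1733 − 0.1388 = -1.3121 ⇒ -1.31
Risk-neutral Pr[S_T < K] = N(−d₂) = N(1.31) = 0.9049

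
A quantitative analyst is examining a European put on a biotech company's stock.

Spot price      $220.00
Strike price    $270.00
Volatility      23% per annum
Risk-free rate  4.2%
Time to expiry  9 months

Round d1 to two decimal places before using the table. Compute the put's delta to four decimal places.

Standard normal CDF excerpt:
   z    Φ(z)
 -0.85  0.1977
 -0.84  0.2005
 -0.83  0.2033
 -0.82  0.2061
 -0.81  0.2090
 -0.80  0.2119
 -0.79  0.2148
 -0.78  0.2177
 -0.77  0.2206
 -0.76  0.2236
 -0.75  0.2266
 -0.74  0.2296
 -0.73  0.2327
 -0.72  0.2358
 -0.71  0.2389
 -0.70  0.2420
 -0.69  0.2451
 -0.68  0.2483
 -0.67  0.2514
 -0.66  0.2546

-0.7794

T = 0.75;  σ√T = 0.1992
d₁ = [ln(220/270) + (0.042 + ½·0.23²)·0.75] / (σ√T) = (-0.2048 + 0.0513) / 0.1992 = -0.7704 ≈ -0.77
N(d₁) = N(-0.77) = 0.2206
Δ_put = N(d₁) − 1 = 0.2206 − 1 = -0.7794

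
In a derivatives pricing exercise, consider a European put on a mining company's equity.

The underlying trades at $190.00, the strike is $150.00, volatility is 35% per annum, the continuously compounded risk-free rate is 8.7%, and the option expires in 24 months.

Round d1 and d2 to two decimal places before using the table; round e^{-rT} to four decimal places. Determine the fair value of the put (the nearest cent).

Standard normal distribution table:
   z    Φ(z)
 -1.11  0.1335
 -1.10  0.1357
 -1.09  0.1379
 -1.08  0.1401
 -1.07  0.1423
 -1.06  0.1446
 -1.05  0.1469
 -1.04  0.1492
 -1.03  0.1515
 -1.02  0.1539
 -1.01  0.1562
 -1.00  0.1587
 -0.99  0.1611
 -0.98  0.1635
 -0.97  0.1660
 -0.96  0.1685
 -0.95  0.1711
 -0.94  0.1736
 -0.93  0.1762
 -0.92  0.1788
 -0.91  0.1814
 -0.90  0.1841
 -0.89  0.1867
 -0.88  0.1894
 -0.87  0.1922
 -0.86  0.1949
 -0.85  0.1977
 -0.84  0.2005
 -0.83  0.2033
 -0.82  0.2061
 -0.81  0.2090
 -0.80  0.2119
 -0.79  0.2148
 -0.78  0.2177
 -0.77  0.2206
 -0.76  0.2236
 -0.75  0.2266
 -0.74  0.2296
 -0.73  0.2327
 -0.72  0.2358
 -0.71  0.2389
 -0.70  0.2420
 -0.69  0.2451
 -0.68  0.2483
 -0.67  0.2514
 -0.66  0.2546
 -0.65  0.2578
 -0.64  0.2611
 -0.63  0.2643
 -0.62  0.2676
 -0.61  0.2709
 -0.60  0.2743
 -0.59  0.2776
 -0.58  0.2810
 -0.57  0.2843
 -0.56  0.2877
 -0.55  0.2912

$8.80

T = 2;  σ√T = 0.4950
ln(S/K) + (r + σ²/2)T = ln(190/150) + (0.087 + 0.35²/2)·2 = 0.2364 + 0.2965 = 0.5329
d₁ = 0.5329 / 0.4950 = 1.0766 ≈ 1.08
d₂ = d₁ − σ√T = 1.0766 − 0.4950 = 0.5816 ≈ 0.58
e^(−rT) = e^(−0.087·2) = 0.8403
N(−d₂) = N(-0.58) = 0.2810;  N(−d₁) = N(-1.08) = 0.1401
P = 150·0.8403·0.2810 − 190·0.1401 = 35.4186 − 26.6190 = 8.7996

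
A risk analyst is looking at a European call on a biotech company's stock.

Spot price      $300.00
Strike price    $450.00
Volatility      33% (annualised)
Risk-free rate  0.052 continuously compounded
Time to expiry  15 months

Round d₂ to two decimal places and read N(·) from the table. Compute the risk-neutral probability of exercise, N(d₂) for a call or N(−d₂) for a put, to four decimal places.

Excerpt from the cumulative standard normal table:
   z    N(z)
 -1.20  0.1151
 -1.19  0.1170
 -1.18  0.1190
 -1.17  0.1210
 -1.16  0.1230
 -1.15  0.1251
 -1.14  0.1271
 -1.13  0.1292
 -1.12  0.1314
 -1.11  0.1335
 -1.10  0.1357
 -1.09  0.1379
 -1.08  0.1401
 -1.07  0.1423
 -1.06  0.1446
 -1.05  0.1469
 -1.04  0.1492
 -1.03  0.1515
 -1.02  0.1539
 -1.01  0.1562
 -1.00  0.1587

σ√T = 0.33 × 1.1180 = 0.3690
d₁ = [ln(300/450) + (0.052 + 0.33²/2)·1.25] / 0.3690 = [-0.4055 + 0.1331] / 0.3690 = -0.7383 which rounds to -0.74
d₂ = d₁ − σ√T = -0.7383 − 0.3690 = -1.1073 which rounds to -1.11
Pr(exercise) under Q = N(d₂) = 0.1335

0.1335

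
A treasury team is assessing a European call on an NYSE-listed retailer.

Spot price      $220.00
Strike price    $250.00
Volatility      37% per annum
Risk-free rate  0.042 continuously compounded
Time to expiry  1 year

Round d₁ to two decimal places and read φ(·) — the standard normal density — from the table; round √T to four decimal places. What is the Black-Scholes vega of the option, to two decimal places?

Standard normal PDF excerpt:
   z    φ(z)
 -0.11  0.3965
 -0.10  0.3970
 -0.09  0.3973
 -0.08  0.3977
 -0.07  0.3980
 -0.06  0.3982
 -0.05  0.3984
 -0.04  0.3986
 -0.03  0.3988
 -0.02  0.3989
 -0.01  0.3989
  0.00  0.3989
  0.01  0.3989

87.65

σ√T = 0.37·√1 = 0.3700
d₁ = [ln(220/250) + (0.042 + 0.37²/2)·1] / 0.3700 = [-0.1278 + 0.1104] / 0.3700 = -0.0470 which rounds to -0.05
√T = √1 = 1.0000
φ(d₁) = φ(-0.05) = 0.3984
vega = S·φ(d₁)·√T = 220·0.3984·1.0000 = 87.6480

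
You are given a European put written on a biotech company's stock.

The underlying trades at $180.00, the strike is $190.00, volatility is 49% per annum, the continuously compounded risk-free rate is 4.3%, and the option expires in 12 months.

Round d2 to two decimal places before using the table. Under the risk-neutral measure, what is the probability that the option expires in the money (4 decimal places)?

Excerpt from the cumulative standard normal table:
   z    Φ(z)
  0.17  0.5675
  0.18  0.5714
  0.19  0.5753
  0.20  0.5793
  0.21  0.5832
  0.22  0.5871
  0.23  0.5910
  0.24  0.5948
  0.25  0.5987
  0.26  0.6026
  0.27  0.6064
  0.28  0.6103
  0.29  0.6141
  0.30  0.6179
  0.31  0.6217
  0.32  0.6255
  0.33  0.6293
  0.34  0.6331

0.6064

T = 1;  σ√T = 0.4900
d₁ = [ln(180/190) + (0.043 + ½·0.49²)·1] / (σ√T) = (-0.0541 + 0.1630) / 0.4900 = 0.2224 ≈ 0.22
d₂ = 0.2224 − 0.4900 = -0.2676 ≈ -0.27
Risk-neutral Pr[S_T < K] = N(−d₂) = N(0.27) = 0.6064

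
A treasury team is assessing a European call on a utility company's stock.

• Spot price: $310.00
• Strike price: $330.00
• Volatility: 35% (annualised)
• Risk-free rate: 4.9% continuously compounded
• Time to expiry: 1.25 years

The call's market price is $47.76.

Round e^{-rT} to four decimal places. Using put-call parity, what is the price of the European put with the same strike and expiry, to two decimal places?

$48.16

exp(−rT) = exp(−0.049·1.25) = 0.9406
Put-call parity: C − P = S − K·e^(−rT) = 310 − 330·0.9406 = 310 − 310.3980 = -0.3980
P = C − (C − P) = 47.76 − (-0.3980) = 48.1580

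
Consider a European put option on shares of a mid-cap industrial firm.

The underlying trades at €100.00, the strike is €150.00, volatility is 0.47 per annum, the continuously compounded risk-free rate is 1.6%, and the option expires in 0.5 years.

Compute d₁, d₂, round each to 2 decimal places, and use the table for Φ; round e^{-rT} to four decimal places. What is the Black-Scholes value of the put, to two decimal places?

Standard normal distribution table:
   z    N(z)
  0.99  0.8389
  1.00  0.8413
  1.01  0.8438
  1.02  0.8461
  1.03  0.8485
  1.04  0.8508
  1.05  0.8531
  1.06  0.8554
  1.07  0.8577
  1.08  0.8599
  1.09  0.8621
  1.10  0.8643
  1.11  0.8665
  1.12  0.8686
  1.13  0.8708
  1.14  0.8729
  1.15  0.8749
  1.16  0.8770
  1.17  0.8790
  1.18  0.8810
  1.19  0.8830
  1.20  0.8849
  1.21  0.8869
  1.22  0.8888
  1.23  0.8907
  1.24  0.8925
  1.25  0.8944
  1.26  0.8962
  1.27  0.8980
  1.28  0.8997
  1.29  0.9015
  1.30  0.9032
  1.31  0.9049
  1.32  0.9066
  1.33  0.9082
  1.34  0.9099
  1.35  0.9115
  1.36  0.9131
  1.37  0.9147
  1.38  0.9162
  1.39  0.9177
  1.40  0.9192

€51.02

σ√T = 0.47 × 0.7071 = 0.3323
d₁ = [ln(100/150) + (0.016 + 0.47²/2)·0.5] / 0.3323 = [-0.4055 + 0.0632] / 0.3323 = -1.0298 which rounds to -1.03
d₂ = d₁ − σ√T = -1.0298 − 0.3323 = -1.3621 which rounds to -1.36
e^(−rT) = e^(−0.016·0.5) = 0.9920
N(−d₂) = N(1.36) = 0.9131;  N(−d₁) = N(1.03) = 0.8485
P = 150·0.9920·0.9131 − 100·0.8485 = 135.8693 − 84.8500 = 51.0193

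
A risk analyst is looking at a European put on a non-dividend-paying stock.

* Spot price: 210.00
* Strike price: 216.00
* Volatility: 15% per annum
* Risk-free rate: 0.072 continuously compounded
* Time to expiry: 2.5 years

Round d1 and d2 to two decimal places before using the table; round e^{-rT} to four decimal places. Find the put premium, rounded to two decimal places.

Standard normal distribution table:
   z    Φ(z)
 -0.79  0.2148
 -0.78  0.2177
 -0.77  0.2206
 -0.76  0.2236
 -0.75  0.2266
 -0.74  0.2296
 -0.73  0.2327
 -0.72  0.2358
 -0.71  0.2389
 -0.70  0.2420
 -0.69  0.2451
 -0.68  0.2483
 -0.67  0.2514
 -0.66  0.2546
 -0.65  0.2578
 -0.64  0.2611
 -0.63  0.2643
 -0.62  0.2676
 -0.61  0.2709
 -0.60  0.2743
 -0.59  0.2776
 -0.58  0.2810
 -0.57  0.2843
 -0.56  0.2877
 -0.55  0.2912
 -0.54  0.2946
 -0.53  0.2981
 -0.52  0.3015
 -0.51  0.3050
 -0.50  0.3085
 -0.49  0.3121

7.44

σ√T = 0.15 × 1.5811 = 0.2372
ln(S/K) + (r + σ²/2)T = ln(210/216) + (0.072 + 0.15²/2)·2.5 = -0.0282 + 0.2081 = 0.1800
d₁ = 0.1800 / 0.2372 = 0.7588 ⇒ 0.76
d₂ = d₁ − σ√T = 0.7588 − 0.2372 = 0.5216 ⇒ 0.52
e^(−rT) = e^(−0.072·2.5) = 0.8353
N(−d₂) = N(-0.52) = 0.3015;  N(−d₁) = N(-0.76) = 0.2236
P = 216·0.8353·0.3015 − 210·0.2236 = 54.3981 − 46.9560 = 7.4421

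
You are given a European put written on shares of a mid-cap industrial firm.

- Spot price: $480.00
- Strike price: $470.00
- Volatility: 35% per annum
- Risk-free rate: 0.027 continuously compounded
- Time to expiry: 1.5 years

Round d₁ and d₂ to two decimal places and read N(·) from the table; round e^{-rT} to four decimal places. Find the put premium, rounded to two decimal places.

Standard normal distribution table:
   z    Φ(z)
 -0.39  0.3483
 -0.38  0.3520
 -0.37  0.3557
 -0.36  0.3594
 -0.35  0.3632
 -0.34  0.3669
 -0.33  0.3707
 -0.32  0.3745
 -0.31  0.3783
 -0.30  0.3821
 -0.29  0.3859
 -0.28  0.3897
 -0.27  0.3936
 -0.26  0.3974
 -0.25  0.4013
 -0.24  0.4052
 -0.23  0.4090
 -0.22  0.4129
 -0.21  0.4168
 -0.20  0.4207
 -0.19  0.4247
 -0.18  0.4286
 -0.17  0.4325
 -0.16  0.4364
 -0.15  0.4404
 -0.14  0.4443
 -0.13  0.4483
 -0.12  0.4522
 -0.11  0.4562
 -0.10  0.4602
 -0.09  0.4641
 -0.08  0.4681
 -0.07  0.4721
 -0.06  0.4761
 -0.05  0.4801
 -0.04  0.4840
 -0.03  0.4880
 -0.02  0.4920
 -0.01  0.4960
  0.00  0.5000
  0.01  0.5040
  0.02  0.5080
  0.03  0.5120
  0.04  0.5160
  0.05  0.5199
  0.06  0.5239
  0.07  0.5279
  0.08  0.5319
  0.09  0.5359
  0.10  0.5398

$65.75

T = 1.5;  σ√T = 0.4287
d₁ = [ln(480/470) + (0.027 + 0.35²/2)·1.5] / 0.4287 = [0.0211 + 0.1324] / 0.4287 = 0.3579 ≈ 0.36
d₂ = d₁ − σ√T = 0.3579 − 0.4287 = -0.0707 ≈ -0.07
e^(−rT) = e^(−0.027·1.5) = 0.9603
N(−d₂) = N(0.07) = 0.5279;  N(−d₁) = N(-0.36) = 0.3594
P = 470·0.9603·0.5279 − 480·0.3594 = 238.2629 − 172.5120 = 65.7509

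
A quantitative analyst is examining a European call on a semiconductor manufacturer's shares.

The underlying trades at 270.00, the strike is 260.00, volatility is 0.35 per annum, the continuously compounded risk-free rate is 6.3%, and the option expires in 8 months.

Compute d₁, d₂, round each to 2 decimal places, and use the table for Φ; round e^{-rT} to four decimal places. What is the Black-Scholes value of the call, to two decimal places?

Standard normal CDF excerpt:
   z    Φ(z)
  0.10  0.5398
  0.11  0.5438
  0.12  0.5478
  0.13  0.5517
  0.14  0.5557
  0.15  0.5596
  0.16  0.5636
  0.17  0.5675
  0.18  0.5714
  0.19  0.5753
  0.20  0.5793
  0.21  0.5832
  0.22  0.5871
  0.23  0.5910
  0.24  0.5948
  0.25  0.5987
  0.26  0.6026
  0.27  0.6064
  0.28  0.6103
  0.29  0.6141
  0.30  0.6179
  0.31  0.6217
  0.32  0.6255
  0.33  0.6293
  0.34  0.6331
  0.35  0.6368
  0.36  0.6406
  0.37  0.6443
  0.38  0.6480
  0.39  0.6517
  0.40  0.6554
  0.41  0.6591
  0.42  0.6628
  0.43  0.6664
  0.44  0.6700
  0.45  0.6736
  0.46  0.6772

T = 0.6667;  σ√T = 0.2858
ln(S/K) + (r + σ²/2)T = ln(270/260) + (0.063 + 0.35²/2)·0.6667 = 0.0377 + 0.0828 = 0.1206
d₁ = 0.1206 / 0.2858 = 0.4219 ≈ 0.42
d₂ = d₁ − σ√T = 0.4219 − 0.2858 = 0.1361 ≈ 0.14
e^(−rT) = e^(−0.063·0.6667) = 0.9589
N(d₁) = N(0.42) = 0.6628;  N(d₂) = N(0.14) = 0.5557
C = 270·0.6628 − 260·0.9589·0.5557 = 178.9560 − 138.5438 = 40.4122

40.41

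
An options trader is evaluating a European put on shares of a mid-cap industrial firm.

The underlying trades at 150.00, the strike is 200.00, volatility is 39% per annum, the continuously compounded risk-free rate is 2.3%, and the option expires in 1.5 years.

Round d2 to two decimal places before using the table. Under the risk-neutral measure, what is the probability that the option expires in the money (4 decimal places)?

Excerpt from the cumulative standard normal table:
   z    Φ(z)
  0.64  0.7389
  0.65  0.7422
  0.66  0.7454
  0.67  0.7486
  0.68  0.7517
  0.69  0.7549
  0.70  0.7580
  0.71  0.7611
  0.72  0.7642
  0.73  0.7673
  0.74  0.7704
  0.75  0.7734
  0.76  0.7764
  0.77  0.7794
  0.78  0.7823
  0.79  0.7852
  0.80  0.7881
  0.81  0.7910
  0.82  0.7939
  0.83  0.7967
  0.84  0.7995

0.7794

σ√T = 0.39·√1.5 = 0.4777
ln(S/K) + (r + σ²/2)T = ln(150/200) + (0.023 + 0.39²/2)·1.5 = -0.2877 + 0.1486 = -0.1391
d₁ = -0.1391 / 0.4777 = -0.2912 → -0.29
d₂ = d₁ − σ√T = -0.2912 − 0.4777 = -0.7689 → -0.77
Pr(exercise) under Q = N(−d₂) = N(0.77) = 0.7794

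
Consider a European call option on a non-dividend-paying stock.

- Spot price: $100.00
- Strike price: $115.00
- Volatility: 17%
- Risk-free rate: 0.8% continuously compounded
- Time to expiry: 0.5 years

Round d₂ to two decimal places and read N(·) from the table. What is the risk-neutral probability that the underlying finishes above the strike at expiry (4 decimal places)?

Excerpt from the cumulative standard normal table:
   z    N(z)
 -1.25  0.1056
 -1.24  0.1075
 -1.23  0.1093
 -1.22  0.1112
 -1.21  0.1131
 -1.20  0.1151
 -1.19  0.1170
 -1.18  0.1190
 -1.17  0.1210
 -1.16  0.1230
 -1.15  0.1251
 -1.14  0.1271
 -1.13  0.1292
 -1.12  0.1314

0.1170

σ√T = 0.17·√0.5 = 0.1202
d₁ = [ln(100/115) + (0.008 + ½·0.17²)·0.5] / (σ√T) = (-0.1398 + 0.0112) / 0.1202 = -1.0693 → -1.07
d₂ = -1.0693 − 0.1202 = -1.1895 → -1.19
Risk-neutral Pr[S_T > K] = N(d₂) = N(-1.19) = 0.1170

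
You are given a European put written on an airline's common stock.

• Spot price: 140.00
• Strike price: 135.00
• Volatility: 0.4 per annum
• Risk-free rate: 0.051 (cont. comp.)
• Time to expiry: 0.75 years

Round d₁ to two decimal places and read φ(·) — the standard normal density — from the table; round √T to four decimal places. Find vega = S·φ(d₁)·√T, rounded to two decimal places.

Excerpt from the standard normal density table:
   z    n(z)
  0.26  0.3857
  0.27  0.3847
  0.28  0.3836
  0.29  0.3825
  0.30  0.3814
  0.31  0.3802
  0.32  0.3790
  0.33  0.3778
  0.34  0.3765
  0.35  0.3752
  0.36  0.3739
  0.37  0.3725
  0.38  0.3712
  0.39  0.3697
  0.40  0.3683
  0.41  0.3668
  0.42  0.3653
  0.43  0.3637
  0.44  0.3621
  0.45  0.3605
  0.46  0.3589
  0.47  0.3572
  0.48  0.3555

σ√T = 0.4·√0.75 = 0.3464
ln(S/K) + (r + σ²/2)T = ln(140/135) + (0.051 + 0.4²/2)·0.75 = 0.0364 + 0.0983 = 0.1346
d₁ = 0.1346 / 0.3464 = 0.3886 which rounds to 0.39
√T = √0.75 = 0.8660
φ(d₁) = φ(0.39) = 0.3697
vega = S·φ(d₁)·√T = 140·0.3697·0.8660 = 44.8224

44.82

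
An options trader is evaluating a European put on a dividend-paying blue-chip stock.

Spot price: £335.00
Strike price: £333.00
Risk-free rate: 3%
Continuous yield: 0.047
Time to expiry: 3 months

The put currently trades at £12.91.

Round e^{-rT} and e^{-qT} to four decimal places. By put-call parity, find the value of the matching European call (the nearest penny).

£13.49

exp(−qT) = exp(−0.047·0.25) = 0.9883;  exp(−rT) = exp(−0.03·0.25) = 0.9925
Put-call parity: C − P = S·e^(−qT) − K·e^(−rT) = 335·0.9883 − 333·0.9925 = 331.0805 − 330.5025 = 0.5780
C = P + (C − P) = 12.91 + (0.5780) = 13.4880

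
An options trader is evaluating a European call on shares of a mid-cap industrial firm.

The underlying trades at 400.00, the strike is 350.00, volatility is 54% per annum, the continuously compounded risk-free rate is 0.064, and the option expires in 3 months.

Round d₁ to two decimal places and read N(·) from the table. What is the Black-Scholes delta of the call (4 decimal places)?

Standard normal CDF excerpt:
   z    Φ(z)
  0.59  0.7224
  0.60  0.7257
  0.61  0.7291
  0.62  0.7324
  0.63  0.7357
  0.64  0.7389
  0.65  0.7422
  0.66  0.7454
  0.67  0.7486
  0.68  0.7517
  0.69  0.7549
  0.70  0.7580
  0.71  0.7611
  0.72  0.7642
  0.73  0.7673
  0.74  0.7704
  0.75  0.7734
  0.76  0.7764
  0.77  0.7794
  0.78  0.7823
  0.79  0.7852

σ√T = 0.54·√0.25 = 0.2700
d₁ = [ln(400/350) + (0.064 + 0.54²/2)·0.25] / 0.2700 = [0.1335 + 0.0525] / 0.2700 = 0.6888 ≈ 0.69
N(d₁) = N(0.69) = 0.7549
Δ_call = N(d₁) = 0.7549

0.7549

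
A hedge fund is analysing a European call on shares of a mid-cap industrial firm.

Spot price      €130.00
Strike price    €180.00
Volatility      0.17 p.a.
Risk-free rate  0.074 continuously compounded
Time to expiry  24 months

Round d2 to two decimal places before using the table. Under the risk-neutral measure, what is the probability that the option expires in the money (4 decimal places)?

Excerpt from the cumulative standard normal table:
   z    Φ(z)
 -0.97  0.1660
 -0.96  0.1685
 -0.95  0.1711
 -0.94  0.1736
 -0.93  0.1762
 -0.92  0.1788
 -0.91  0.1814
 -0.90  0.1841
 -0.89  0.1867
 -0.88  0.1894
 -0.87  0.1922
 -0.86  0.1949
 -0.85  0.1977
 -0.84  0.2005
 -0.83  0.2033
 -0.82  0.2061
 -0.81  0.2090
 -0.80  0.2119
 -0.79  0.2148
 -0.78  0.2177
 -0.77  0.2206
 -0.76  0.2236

0.1949

σ√T = 0.17 × 1.4142 = 0.2404
d₁ = [ln(130/180) + (0.074 + ½·0.17²)·2] / (σ√T) = (-0.3254 + 0.1769) / 0.2404 = -0.6178 ⇒ -0.62
d₂ = -0.6178 − 0.2404 = -0.8582 ⇒ -0.86
Risk-neutral Pr[S_T > K] = N(d₂) = N(-0.86) = 0.1949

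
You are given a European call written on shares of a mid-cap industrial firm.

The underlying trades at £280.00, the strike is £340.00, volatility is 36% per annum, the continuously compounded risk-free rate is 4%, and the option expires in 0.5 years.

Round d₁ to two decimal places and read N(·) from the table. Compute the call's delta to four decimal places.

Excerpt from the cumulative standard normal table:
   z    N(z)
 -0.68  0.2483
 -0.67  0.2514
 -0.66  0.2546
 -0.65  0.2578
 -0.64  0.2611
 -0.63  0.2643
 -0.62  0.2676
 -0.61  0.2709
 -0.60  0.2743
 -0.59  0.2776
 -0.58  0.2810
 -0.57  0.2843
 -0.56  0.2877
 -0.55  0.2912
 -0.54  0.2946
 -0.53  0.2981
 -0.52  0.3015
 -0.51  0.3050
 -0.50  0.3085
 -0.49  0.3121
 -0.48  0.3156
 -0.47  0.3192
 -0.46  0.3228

σ√T = 0.36·√0.5 = 0.2546
ln(S/K) + (r + σ²/2)T = ln(280/340) + (0.04 + 0.36²/2)·0.5 = -0.1942 + 0.0524 = -0.1418
d₁ = -0.1418 / 0.2546 = -0.5569 which rounds to -0.56
N(d₁) = N(-0.56) = 0.2877
Δ_call = N(d₁) = 0.2877

0.2877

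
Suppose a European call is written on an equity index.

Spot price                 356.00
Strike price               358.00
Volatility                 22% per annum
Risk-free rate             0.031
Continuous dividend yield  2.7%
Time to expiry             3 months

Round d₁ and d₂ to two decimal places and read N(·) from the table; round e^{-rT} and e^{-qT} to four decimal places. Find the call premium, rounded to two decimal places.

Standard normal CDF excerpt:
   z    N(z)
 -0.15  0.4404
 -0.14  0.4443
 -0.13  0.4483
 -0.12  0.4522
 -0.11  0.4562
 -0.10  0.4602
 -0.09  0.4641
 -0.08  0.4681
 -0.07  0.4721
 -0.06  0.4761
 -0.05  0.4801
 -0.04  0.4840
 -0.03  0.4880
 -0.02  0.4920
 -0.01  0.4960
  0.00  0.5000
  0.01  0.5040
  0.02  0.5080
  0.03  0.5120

σ√T = 0.22 × 0.5000 = 0.1100
ln(S/K) + (r − q + σ²/2)T = ln(356/358) + (0.031 − 0.027 + 0.22²/2)·0.25 = -0.0056 + 0.0070 = 0.0014
d₁ = 0.0014 / 0.1100 = 0.0132 → 0.01
d₂ = d₁ − σ√T = 0.0132 − 0.1100 = -0.0968 → -0.10
exp(−qT) = exp(−0.027·0.25) = 0.9933;  exp(−rT) = exp(−0.031·0.25) = 0.9923
N(d₁) = N(0.01) = 0.5040;  N(d₂) = N(-0.10) = 0.4602
C = 356·0.9933·0.5040 − 358·0.9923·0.4602 = 178.2219 − 163.4830 = 14.7388

14.74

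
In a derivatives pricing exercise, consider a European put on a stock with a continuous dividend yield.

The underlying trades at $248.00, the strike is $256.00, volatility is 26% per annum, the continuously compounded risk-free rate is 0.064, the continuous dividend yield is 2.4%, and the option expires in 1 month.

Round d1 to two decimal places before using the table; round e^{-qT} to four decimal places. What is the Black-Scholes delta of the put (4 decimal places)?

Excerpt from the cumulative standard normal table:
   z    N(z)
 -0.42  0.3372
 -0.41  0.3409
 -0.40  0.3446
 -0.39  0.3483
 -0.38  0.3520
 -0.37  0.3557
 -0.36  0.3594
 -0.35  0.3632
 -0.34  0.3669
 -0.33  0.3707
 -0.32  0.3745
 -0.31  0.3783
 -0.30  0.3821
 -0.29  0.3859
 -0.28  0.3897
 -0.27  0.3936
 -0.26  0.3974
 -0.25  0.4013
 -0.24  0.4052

-0.6318

σ√T = 0.26 × 0.2887 = 0.0751
ln(S/K) + (r − q + σ²/2)T = ln(248/256) + (0.064 − 0.024 + 0.26²/2)·0.08333 = -0.0317 + 0.0062 = -0.0256
d₁ = -0.0256 / 0.0751 = -0.3411 ⇒ -0.34
N(d₁) = N(-0.34) = 0.3669
Δ_put = e^(−qT)·(N(d₁) − 1) = 0.9980·(0.3669 − 1) = -0.6318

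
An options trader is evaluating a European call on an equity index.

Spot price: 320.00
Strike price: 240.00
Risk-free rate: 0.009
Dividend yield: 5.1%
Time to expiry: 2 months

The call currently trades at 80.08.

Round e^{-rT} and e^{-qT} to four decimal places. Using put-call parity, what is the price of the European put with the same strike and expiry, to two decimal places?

2.44

e^(−qT) = e^(−0.051·0.1667) = 0.9915;  e^(−rT) = e^(−0.009·0.1667) = 0.9985
Put-call parity: C − P = S·e^(−qT) − K·e^(−rT) = 320·0.9915 − 240·0.9985 = 317.2800 − 239.6400 = 77.6400
P = C − (C − P) = 80.08 − (77.6400) = 2.4400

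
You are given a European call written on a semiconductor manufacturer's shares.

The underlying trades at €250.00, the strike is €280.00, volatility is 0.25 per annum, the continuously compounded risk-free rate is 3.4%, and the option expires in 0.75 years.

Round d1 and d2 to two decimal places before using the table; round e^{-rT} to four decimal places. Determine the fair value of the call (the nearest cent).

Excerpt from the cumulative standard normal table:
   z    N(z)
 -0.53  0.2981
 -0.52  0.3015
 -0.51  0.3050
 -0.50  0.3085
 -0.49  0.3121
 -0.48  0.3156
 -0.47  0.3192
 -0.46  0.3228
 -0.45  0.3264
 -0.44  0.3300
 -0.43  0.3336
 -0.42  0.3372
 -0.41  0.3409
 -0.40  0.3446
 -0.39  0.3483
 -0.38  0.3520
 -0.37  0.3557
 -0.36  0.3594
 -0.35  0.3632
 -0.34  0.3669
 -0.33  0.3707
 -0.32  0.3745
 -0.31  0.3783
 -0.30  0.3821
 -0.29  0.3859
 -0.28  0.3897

σ√T = 0.25·√0.75 = 0.2165
d₁ = [ln(250/280) + (0.034 + 0.25²/2)·0.75] / 0.2165 = [-0.1133 + 0.0489] / 0.2165 = -0.2974 ⇒ -0.30
d₂ = d₁ − σ√T = -0.2974 − 0.2165 = -0.5139 ⇒ -0.51
exp(−rT) = exp(−0.034·0.75) = 0.9748
N(d₁) = N(-0.30) = 0.3821;  N(d₂) = N(-0.51) = 0.3050
C = 250·0.3821 − 280·0.9748·0.3050 = 95.5250 − 83.2479 = 12.2771

€12.28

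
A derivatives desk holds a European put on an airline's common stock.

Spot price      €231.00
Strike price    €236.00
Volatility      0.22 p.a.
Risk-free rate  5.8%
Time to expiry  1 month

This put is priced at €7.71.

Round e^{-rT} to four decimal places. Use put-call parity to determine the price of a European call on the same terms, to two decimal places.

e^(−rT) = e^(−0.058·0.08333) = 0.9952
Put-call parity: C − P = S − K·e^(−rT) = 231 − 236·0.9952 = 231 − 234.8672 = -3.8672
C = P + (C − P) = 7.71 + (-3.8672) = 3.8428

€3.84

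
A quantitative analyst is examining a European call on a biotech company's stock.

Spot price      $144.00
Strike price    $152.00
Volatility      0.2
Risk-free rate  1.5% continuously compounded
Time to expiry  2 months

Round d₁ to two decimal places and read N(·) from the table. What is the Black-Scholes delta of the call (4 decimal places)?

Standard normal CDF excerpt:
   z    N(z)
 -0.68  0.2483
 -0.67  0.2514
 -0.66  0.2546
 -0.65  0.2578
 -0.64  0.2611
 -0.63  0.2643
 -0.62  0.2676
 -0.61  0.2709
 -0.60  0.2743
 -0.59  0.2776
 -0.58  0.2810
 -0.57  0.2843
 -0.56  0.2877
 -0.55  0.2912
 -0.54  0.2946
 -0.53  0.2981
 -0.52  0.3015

σ√T = 0.2·√0.1667 = 0.0816
d₁ = [ln(144/152) + (0.015 + 0.2²/2)·0.1667] / 0.0816 = [-0.0541 + 0.0058] / 0.0816 = -0.5907 → -0.59
N(d₁) = N(-0.59) = 0.2776
Δ_call = N(d₁) = 0.2776

0.2776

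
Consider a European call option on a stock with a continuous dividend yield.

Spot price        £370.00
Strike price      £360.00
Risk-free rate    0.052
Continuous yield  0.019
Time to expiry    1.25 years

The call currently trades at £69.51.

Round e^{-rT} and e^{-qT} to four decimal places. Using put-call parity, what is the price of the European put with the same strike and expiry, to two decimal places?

£45.56

e^(−qT) = e^(−0.019·1.25) = 0.9765;  e^(−rT) = e^(−0.052·1.25) = 0.9371
Put-call parity: C − P = S·e^(−qT) − K·e^(−rT) = 370·0.9765 − 360·0.9371 = 361.3050 − 337.3560 = 23.9490
P = C − (C − P) = 69.51 − (23.9490) = 45.5610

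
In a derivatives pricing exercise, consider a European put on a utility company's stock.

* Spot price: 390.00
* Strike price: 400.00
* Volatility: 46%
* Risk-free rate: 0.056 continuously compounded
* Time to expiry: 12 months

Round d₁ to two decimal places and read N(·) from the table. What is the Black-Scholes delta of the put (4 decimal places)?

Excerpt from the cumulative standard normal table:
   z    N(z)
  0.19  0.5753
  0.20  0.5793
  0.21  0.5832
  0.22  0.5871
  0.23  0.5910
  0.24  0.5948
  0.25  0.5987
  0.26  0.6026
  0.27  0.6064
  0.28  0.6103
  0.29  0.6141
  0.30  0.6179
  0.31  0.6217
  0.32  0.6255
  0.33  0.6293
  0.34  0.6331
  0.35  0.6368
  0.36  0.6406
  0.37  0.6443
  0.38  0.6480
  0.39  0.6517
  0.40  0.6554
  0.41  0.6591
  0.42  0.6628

T = 1;  σ√T = 0.4600
d₁ = [ln(390/400) + (0.056 + 0.46²/2)·1] / 0.4600 = [-0.0253 + 0.1618] / 0.4600 = 0.2967 ≈ 0.30
N(d₁) = N(0.30) = 0.6179
Δ_put = N(d₁) − 1 = 0.6179 − 1 = -0.3821

-0.3821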